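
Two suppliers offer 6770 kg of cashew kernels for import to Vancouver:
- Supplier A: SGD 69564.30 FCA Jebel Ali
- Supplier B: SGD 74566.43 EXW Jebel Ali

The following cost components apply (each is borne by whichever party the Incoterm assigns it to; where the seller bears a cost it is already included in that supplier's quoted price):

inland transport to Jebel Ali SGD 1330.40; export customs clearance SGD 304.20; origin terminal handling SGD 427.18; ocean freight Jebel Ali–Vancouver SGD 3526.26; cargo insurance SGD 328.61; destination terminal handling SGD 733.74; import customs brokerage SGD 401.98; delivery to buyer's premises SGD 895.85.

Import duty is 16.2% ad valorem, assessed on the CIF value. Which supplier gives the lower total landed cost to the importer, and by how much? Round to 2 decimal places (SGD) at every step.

Supplier A is cheaper by SGD 7711.88

Supplier A (FCA):
CIF value = FCA price + origin terminal + freight + insurance = 69564.30 + 427.18 + 3526.26 + 328.61 = 73846.35
Import duty = 73846.35 × 16.2% = 11963.11
Buyer bears (A): 427.18 + 3526.26 + 328.61 + 733.74 + 401.98 + 895.85 = 6313.62
Landed cost (A) = invoice 69564.30 + 6313.62 + duty 11963.11 = 87841.03
Supplier B (EXW):
CIF value = EXW price + inland to port + export clearance + origin terminal + freight + insurance = 74566.43 + 1330.40 + 304.20 + 427.18 + 3526.26 + 328.61 = 80483.08
Import duty = 80483.08 × 16.2% = 13038.26
Buyer bears (B): 1330.40 + 304.20 + 427.18 + 3526.26 + 328.61 + 733.74 + 401.98 + 895.85 = 7948.22
Landed cost (B) = invoice 74566.43 + 7948.22 + duty 13038.26 = 95552.91
Difference = |87841.03 − 95552.91| = 7711.88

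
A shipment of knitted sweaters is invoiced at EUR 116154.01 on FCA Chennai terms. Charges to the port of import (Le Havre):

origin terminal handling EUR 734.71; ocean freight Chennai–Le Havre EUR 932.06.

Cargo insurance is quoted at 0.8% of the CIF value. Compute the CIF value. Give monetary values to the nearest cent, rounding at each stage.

Let C be the CIF value. C = FCA price + pre-shipment costs + freight + 0.8% × C
C − 0.8% × C = 116154.01 + 734.71 + 932.06
0.992 × C = 117820.78
C = 117820.78 / 0.992 = 118770.95
Insurance premium = 0.8% × 118770.95 = 950.17

CIF value: EUR 118770.95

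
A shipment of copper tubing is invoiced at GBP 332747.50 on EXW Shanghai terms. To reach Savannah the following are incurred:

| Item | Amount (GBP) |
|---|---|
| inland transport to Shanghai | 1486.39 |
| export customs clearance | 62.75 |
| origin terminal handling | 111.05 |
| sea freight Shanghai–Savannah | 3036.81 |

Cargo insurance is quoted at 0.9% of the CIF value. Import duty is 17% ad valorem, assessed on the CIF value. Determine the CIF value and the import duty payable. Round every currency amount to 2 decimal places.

Let C be the CIF value. C = EXW price + pre-shipment costs + freight + 0.9% × C
C − 0.9% × C = 332747.50 + 1486.39 + 62.75 + 111.05 + 3036.81
0.991 × C = 337444.50
C = 337444.50 / 0.991 = 340509.08
Insurance premium = 0.9% × 340509.08 = 3064.58
Import duty = 340509.08 × 17% = 57886.54

CIF value: GBP 340509.08; import duty: GBP 57886.54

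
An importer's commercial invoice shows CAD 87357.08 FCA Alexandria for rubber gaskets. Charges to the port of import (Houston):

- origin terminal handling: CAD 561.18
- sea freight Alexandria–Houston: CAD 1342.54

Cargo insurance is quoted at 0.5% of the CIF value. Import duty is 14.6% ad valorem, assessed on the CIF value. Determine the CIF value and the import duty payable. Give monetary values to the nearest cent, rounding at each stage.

CIF value: CAD 89709.35; import duty: CAD 13097.57

Let C be the CIF value. C = FCA price + pre-shipment costs + freight + 0.5% × C
C − 0.5% × C = 87357.08 + 561.18 + 1342.54
0.995 × C = 89260.80
C = 89260.80 / 0.995 = 89709.35
Insurance premium = 0.5% × 89709.35 = 448.55
Import duty = 89709.35 × 14.6% = 13097.57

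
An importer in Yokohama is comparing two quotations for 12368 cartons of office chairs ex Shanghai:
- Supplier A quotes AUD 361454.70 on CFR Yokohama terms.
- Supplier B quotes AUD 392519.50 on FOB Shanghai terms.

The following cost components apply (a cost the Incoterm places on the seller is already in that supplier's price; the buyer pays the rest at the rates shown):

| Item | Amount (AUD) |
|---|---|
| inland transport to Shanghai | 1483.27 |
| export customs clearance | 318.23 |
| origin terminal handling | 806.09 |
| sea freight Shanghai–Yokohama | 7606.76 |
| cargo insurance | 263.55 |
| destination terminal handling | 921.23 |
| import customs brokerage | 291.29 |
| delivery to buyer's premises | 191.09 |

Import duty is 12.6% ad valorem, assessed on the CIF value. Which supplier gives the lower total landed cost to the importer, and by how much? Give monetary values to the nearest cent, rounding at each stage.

Supplier A (CFR):
CIF value = CFR price + insurance = 361454.70 + 263.55 = 361718.25
Import duty = 361718.25 × 12.6% = 45576.50
Buyer bears (A): 263.55 + 921.23 + 291.29 + 191.09 = 1667.16
Landed cost (A) = invoice 361454.70 + 1667.16 + duty 45576.50 = 408698.36
Supplier B (FOB):
CIF value = FOB price + freight + insurance = 392519.50 + 7606.76 + 263.55 = 400389.81
Import duty = 400389.81 × 12.6% = 50449.12
Buyer bears (B): 7606.76 + 263.55 + 921.23 + 291.29 + 191.09 = 9273.92
Landed cost (B) = invoice 392519.50 + 9273.92 + duty 50449.12 = 452242.54
Difference = |408698.36 − 452242.54| = 43544.18

Supplier A is cheaper by AUD 43544.18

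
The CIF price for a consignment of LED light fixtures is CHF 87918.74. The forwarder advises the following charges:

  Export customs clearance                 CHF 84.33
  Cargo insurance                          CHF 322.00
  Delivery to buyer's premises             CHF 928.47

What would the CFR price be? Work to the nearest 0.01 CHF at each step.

Not relevant to the conversion: export clearance — on the seller under both CIF and CFR; already in the CIF price and stays in the CFR price. delivery — on the buyer under both terms; not part of either seller's price.
From CIF to CFR, the seller no longer bears: insurance.
CFR price = 87918.74 − 322.00 = 87596.74

CFR price: CHF 87596.74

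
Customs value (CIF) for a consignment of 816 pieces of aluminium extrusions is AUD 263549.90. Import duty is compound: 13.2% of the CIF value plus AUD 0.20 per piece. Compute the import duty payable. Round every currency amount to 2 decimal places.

Ad valorem component: 263549.90 × 13.2% = 34788.59
Specific component: 816 × 0.20 = 163.20
Import duty = 34788.59 + 163.20 = 34951.79

Import duty: AUD 34951.79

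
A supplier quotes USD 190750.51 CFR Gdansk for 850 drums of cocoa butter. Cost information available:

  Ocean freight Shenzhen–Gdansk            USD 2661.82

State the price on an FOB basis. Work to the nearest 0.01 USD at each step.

FOB price: USD 188088.69

From CFR to FOB, the seller no longer bears: freight.
FOB price = 190750.51 − 2661.82 = 188088.69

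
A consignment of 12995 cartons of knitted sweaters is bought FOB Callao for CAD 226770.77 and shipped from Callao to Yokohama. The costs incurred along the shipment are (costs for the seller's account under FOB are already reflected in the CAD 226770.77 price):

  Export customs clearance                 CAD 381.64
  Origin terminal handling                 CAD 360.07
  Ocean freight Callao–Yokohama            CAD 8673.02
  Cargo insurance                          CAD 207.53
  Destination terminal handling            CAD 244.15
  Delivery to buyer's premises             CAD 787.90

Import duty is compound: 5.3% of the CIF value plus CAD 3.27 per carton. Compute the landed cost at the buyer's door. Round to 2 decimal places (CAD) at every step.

Total landed cost: CAD 291666.54

FOB: the seller bears costs until goods are on board at the origin port; the buyer bears freight, insurance and all costs thereafter.
Already in the invoice (seller's account under FOB): export clearance, origin terminal — exclude.
CIF value = FOB price + freight + insurance = 226770.77 + 8673.02 + 207.53 = 235651.32
Ad valorem component: 235651.32 × 5.3% = 12489.52
Specific component: 12995 × 3.27 = 42493.65
Import duty = 12489.52 + 42493.65 = 54983.17
Buyer bears: freight 8673.02 + insurance 207.53 + destination terminal 244.15 + delivery 787.90 + duty 54983.17 = 64895.77
Landed cost = invoice 226770.77 + 64895.77 = 291666.54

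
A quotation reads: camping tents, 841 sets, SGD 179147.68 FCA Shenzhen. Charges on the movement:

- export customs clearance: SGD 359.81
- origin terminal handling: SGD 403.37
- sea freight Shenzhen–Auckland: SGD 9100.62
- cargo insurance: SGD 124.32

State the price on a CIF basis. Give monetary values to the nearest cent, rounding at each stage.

Not relevant to the conversion: export clearance — on the seller under both FCA and CIF; already in the FCA price and stays in the CIF price.
From FCA to CIF, the seller additionally bears: origin terminal, freight, insurance.
CIF price = 179147.68 + 403.37 + 9100.62 + 124.32 = 188775.99

CIF price: SGD 188775.99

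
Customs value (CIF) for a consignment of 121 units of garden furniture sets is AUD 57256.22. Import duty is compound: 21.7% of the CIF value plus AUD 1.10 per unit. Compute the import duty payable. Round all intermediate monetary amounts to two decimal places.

Import duty: AUD 12557.70

Ad valorem component: 57256.22 × 21.7% = 12424.60
Specific component: 121 × 1.10 = 133.10
Import duty = 12424.60 + 133.10 = 12557.70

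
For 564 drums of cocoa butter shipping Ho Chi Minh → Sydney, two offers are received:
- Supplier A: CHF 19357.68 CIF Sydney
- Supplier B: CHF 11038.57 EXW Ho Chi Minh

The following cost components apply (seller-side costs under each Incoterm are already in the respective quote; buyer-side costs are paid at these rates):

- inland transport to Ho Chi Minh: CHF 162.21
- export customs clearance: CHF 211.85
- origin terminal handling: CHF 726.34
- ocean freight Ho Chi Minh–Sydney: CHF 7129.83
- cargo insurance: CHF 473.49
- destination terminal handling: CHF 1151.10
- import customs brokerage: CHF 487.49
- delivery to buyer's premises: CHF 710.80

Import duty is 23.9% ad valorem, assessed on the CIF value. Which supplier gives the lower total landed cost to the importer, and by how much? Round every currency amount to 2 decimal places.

Supplier A (CIF):
The CIF price already equals the CIF value: 19357.68
Import duty = 19357.68 × 23.9% = 4626.49
Buyer bears (A): 1151.10 + 487.49 + 710.80 = 2349.39
Landed cost (A) = invoice 19357.68 + 2349.39 + duty 4626.49 = 26333.56
Supplier B (EXW):
CIF value = EXW price + inland to port + export clearance + origin terminal + freight + insurance = 11038.57 + 162.21 + 211.85 + 726.34 + 7129.83 + 473.49 = 19742.29
Import duty = 19742.29 × 23.9% = 4718.41
Buyer bears (B): 162.21 + 211.85 + 726.34 + 7129.83 + 473.49 + 1151.10 + 487.49 + 710.80 = 11053.11
Landed cost (B) = invoice 11038.57 + 11053.11 + duty 4718.41 = 26810.09
Difference = |26333.56 − 26810.09| = 476.53

Supplier A is cheaper by CHF 476.53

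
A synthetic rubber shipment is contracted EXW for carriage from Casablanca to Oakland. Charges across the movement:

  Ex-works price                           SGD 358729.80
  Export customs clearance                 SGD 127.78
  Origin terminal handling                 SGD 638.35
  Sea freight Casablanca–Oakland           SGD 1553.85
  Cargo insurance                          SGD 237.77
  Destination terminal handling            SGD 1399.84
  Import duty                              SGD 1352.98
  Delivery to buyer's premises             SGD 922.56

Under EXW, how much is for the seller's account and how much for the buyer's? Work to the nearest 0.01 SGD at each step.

Seller: SGD 358729.80; buyer: SGD 6233.13

EXW: the seller makes goods available at their premises; the buyer bears all onward costs.
Seller's account: goods 358729.80 = 358729.80
Buyer's account: export clearance 127.78 + origin terminal 638.35 + freight 1553.85 + insurance 237.77 + destination terminal 1399.84 + duty 1352.98 + delivery 922.56 = 6233.13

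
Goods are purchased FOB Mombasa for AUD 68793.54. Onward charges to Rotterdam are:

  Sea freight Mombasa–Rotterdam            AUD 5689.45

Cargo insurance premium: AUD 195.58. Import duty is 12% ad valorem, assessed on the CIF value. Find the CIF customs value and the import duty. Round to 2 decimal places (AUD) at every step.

CIF = FOB price + freight + insurance
CIF = 68793.54 + 5689.45 + 195.58 = 74678.57
Import duty = 74678.57 × 12% = 8961.43

CIF value: AUD 74678.57; import duty: AUD 8961.43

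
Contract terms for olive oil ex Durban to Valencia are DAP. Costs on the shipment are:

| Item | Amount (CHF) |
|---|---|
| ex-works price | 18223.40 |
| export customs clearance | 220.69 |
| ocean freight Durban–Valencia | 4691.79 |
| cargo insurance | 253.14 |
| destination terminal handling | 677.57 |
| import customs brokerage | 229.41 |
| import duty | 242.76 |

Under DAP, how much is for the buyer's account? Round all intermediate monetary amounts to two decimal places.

DAP: the seller bears all costs to the named destination except import duty and clearance.
Seller's account: goods 18223.40 + export clearance 220.69 + freight 4691.79 + insurance 253.14 + destination terminal 677.57 = 24066.59
Buyer's account: brokerage 229.41 + duty 242.76 = 472.17

Buyer's account: CHF 472.17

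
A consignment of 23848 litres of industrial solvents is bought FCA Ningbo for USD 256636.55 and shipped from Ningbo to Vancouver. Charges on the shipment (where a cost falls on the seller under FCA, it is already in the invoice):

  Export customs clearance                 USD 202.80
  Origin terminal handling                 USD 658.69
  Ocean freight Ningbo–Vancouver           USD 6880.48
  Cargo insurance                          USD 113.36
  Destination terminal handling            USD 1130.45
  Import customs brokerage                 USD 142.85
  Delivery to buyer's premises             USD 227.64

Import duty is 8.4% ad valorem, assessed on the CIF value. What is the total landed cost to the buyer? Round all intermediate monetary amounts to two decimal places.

Total landed cost: USD 287990.30

FCA: the seller delivers export-cleared goods to the carrier; the buyer bears costs from that point.
Already in the invoice (seller's account under FCA): export clearance — exclude.
CIF value = FCA price + origin terminal + freight + insurance = 256636.55 + 658.69 + 6880.48 + 113.36 = 264289.08
Import duty = 264289.08 × 8.4% = 22200.28
Buyer bears: origin terminal 658.69 + freight 6880.48 + insurance 113.36 + destination terminal 1130.45 + brokerage 142.85 + delivery 227.64 + duty 22200.28 = 31353.75
Landed cost = invoice 256636.55 + 31353.75 = 287990.30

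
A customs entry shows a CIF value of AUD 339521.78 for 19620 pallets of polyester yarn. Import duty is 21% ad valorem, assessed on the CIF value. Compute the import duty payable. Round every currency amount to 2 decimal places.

Import duty: AUD 71299.57

Import duty = 339521.78 × 21% = 71299.57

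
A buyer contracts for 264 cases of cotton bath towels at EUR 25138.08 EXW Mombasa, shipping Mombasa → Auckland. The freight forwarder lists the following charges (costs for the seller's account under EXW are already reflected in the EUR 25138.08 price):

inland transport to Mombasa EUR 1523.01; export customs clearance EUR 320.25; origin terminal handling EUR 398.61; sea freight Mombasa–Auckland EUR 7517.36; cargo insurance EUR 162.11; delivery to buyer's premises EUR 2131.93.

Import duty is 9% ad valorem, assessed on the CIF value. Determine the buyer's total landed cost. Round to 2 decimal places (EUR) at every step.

Total landed cost: EUR 40346.70

EXW: the seller makes goods available at their premises; the buyer bears all onward costs.
CIF value = EXW price + inland to port + export clearance + origin terminal + freight + insurance = 25138.08 + 1523.01 + 320.25 + 398.61 + 7517.36 + 162.11 = 35059.42
Import duty = 35059.42 × 9% = 3155.35
Buyer bears: inland to port 1523.01 + export clearance 320.25 + origin terminal 398.61 + freight 7517.36 + insurance 162.11 + delivery 2131.93 + duty 3155.35 = 15208.62
Landed cost = invoice 25138.08 + 15208.62 = 40346.70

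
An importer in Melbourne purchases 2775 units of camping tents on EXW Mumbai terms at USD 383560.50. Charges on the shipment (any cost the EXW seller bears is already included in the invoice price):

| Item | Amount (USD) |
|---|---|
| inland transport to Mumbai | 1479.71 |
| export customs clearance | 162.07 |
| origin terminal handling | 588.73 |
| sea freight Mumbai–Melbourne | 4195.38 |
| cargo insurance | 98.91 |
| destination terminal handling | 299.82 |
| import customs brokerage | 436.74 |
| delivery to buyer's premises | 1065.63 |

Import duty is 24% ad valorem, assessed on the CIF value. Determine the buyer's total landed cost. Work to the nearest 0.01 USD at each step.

EXW: the seller makes goods available at their premises; the buyer bears all onward costs.
CIF value = EXW price + inland to port + export clearance + origin terminal + freight + insurance = 383560.50 + 1479.71 + 162.07 + 588.73 + 4195.38 + 98.91 = 390085.30
Import duty = 390085.30 × 24% = 93620.47
Buyer bears: inland to port 1479.71 + export clearance 162.07 + origin terminal 588.73 + freight 4195.38 + insurance 98.91 + destination terminal 299.82 + brokerage 436.74 + delivery 1065.63 + duty 93620.47 = 101947.46
Landed cost = invoice 383560.50 + 101947.46 = 485507.96

Total landed cost: USD 485507.96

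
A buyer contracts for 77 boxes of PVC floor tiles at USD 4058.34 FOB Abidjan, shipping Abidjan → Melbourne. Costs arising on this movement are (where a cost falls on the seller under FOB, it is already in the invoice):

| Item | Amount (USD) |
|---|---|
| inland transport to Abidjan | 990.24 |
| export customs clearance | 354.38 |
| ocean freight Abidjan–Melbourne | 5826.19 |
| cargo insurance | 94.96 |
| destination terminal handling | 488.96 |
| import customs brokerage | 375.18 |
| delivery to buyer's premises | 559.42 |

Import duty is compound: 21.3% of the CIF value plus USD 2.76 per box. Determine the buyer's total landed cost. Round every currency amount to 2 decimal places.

FOB: the seller bears costs until goods are on board at the origin port; the buyer bears freight, insurance and all costs thereafter.
Already in the invoice (seller's account under FOB): inland to port, export clearance — exclude.
CIF value = FOB price + freight + insurance = 4058.34 + 5826.19 + 94.96 = 9979.49
Ad valorem component: 9979.49 × 21.3% = 2125.63
Specific component: 77 × 2.76 = 212.52
Import duty = 2125.63 + 212.52 = 2338.15
Buyer bears: freight 5826.19 + insurance 94.96 + destination terminal 488.96 + brokerage 375.18 + delivery 559.42 + duty 2338.15 = 9682.86
Landed cost = invoice 4058.34 + 9682.86 = 13741.20

Total landed cost: USD 13741.20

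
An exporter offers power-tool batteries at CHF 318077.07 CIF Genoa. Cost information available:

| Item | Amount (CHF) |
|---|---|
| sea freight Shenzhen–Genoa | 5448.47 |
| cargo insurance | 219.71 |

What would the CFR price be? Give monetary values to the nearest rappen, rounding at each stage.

CFR price: CHF 317857.36

Not relevant to the conversion: freight — on the seller under both CIF and CFR; already in the CIF price and stays in the CFR price.
From CIF to CFR, the seller no longer bears: insurance.
CFR price = 318077.07 − 219.71 = 317857.36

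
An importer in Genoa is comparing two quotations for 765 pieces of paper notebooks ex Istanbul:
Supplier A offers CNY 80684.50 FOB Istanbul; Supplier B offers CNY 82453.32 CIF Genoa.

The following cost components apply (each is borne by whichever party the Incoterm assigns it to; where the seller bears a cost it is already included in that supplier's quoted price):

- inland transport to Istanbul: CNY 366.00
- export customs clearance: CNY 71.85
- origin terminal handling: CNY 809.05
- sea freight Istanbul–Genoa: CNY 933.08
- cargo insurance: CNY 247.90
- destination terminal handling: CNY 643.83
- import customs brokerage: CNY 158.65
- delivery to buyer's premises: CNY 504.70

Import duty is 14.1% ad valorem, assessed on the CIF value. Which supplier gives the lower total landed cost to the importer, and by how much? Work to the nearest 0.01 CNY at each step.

Supplier A is cheaper by CNY 670.73

Supplier A (FOB):
CIF value = FOB price + freight + insurance = 80684.50 + 933.08 + 247.90 = 81865.48
Import duty = 81865.48 × 14.1% = 11543.03
Buyer bears (A): 933.08 + 247.90 + 643.83 + 158.65 + 504.70 = 2488.16
Landed cost (A) = invoice 80684.50 + 2488.16 + duty 11543.03 = 94715.69
Supplier B (CIF):
The CIF price already equals the CIF value: 82453.32
Import duty = 82453.32 × 14.1% = 11625.92
Buyer bears (B): 643.83 + 158.65 + 504.70 = 1307.18
Landed cost (B) = invoice 82453.32 + 1307.18 + duty 11625.92 = 95386.42
Difference = |94715.69 − 95386.42| = 670.73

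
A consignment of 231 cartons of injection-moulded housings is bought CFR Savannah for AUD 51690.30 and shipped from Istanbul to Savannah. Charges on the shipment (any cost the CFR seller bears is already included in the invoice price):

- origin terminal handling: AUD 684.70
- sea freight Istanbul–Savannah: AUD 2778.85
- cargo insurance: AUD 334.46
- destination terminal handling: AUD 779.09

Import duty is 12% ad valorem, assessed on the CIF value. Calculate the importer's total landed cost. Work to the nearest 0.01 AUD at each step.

CFR: the seller pays costs through ocean freight to the destination port, but not insurance.
Already in the invoice (seller's account under CFR): origin terminal, freight — exclude.
CIF value = CFR price + insurance = 51690.30 + 334.46 = 52024.76
Import duty = 52024.76 × 12% = 6242.97
Buyer bears: insurance 334.46 + destination terminal 779.09 + duty 6242.97 = 7356.52
Landed cost = invoice 51690.30 + 7356.52 = 59046.82

Total landed cost: AUD 59046.82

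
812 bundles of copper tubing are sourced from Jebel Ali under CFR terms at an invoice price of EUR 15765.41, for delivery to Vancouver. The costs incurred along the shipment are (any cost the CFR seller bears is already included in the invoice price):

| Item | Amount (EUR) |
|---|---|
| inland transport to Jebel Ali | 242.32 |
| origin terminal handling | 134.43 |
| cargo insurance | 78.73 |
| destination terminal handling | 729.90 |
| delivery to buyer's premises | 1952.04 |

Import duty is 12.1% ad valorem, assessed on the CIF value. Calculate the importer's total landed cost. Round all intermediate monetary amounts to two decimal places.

CFR: the seller pays costs through ocean freight to the destination port, but not insurance.
Already in the invoice (seller's account under CFR): inland to port, origin terminal — exclude.
CIF value = CFR price + insurance = 15765.41 + 78.73 = 15844.14
Import duty = 15844.14 × 12.1% = 1917.14
Buyer bears: insurance 78.73 + destination terminal 729.90 + delivery 1952.04 + duty 1917.14 = 4677.81
Landed cost = invoice 15765.41 + 4677.81 = 20443.22

Total landed cost: EUR 20443.22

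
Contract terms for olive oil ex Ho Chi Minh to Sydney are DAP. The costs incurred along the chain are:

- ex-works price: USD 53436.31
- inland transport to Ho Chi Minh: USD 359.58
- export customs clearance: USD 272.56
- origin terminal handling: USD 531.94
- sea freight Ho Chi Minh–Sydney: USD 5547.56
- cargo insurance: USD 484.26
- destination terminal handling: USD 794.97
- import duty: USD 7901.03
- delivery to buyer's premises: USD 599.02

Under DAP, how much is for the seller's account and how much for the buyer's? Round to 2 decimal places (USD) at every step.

DAP: the seller bears all costs to the named destination except import duty and clearance.
Seller's account: goods 53436.31 + inland to port 359.58 + export clearance 272.56 + origin terminal 531.94 + freight 5547.56 + insurance 484.26 + destination terminal 794.97 + delivery 599.02 = 62026.20
Buyer's account: duty 7901.03 = 7901.03

Seller: USD 62026.20; buyer: USD 7901.03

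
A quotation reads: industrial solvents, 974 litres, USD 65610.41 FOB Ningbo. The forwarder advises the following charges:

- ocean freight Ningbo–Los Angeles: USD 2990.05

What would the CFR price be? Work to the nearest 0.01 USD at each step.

CFR price: USD 68600.46

From FOB to CFR, the seller additionally bears: freight.
CFR price = 65610.41 + 2990.05 = 68600.46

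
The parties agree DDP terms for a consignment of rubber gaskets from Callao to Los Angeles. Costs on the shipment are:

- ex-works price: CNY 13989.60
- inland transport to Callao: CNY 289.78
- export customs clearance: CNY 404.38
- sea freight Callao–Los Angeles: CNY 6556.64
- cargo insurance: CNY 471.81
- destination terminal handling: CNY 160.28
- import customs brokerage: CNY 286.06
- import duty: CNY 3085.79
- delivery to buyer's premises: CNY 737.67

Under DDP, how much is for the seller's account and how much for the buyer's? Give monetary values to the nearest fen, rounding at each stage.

DDP: the seller bears all costs including import duty.
Seller's account: goods 13989.60 + inland to port 289.78 + export clearance 404.38 + freight 6556.64 + insurance 471.81 + destination terminal 160.28 + brokerage 286.06 + duty 3085.79 + delivery 737.67 = 25982.01
Buyer's account: 0.00

Seller: CNY 25982.01; buyer: CNY 0.00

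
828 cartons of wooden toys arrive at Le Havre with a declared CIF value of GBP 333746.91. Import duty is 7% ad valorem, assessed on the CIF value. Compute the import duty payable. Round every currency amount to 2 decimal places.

Import duty: GBP 23362.28

Import duty = 333746.91 × 7% = 23362.28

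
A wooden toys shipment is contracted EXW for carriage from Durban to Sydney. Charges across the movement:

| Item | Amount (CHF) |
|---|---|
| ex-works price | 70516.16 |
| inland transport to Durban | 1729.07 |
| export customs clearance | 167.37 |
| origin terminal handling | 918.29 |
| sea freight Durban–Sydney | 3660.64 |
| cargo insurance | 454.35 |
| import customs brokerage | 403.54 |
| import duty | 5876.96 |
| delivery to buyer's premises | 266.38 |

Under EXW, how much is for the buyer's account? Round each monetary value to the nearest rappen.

Buyer's account: CHF 13476.60

EXW: the seller makes goods available at their premises; the buyer bears all onward costs.
Seller's account: goods 70516.16 = 70516.16
Buyer's account: inland to port 1729.07 + export clearance 167.37 + origin terminal 918.29 + freight 3660.64 + insurance 454.35 + brokerage 403.54 + duty 5876.96 + delivery 266.38 = 13476.60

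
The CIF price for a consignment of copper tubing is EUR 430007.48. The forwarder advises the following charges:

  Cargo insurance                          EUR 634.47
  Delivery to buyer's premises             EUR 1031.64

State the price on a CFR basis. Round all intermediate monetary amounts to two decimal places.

CFR price: EUR 429373.01

Not relevant to the conversion: delivery — on the buyer under both terms; not part of either seller's price.
From CIF to CFR, the seller no longer bears: insurance.
CFR price = 430007.48 − 634.47 = 429373.01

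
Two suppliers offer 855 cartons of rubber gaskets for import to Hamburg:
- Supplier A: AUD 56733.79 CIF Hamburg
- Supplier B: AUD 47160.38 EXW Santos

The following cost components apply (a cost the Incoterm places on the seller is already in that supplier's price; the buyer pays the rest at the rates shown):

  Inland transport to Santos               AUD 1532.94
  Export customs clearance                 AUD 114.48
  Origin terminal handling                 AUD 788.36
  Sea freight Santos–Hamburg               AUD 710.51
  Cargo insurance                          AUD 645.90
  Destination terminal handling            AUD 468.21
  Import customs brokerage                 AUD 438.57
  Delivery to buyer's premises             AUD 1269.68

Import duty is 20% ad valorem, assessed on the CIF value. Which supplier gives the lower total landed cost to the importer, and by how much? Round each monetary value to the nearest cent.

Supplier B is cheaper by AUD 6937.47

Supplier A (CIF):
The CIF price already equals the CIF value: 56733.79
Import duty = 56733.79 × 20% = 11346.76
Buyer bears (A): 468.21 + 438.57 + 1269.68 = 2176.46
Landed cost (A) = invoice 56733.79 + 2176.46 + duty 11346.76 = 70257.01
Supplier B (EXW):
CIF value = EXW price + inland to port + export clearance + origin terminal + freight + insurance = 47160.38 + 1532.94 + 114.48 + 788.36 + 710.51 + 645.90 = 50952.57
Import duty = 50952.57 × 20% = 10190.51
Buyer bears (B): 1532.94 + 114.48 + 788.36 + 710.51 + 645.90 + 468.21 + 438.57 + 1269.68 = 5968.65
Landed cost (B) = invoice 47160.38 + 5968.65 + duty 10190.51 = 63319.54
Difference = |70257.01 − 63319.54| = 6937.47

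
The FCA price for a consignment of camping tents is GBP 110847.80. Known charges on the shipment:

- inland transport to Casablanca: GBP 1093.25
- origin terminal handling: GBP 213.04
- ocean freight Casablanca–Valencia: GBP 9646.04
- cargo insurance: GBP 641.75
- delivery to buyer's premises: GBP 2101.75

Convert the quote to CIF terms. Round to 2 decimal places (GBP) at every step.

Not relevant to the conversion: inland to port — on the seller under both FCA and CIF; already in the FCA price and stays in the CIF price. delivery — on the buyer under both terms; not part of either seller's price.
From FCA to CIF, the seller additionally bears: origin terminal, freight, insurance.
CIF price = 110847.80 + 213.04 + 9646.04 + 641.75 = 121348.63

CIF price: GBP 121348.63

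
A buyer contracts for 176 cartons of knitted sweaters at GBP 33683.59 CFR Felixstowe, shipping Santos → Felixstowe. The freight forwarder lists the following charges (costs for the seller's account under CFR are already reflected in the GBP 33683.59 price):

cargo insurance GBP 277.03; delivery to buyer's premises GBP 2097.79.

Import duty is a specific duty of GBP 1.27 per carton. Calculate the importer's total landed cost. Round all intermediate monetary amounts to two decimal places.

Total landed cost: GBP 36281.93

CFR: the seller pays costs through ocean freight to the destination port, but not insurance.
CIF value = CFR price + insurance = 33683.59 + 277.03 = 33960.62
Import duty = 176 × 1.27 = 223.52
Buyer bears: insurance 277.03 + delivery 2097.79 + duty 223.52 = 2598.34
Landed cost = invoice 33683.59 + 2598.34 = 36281.93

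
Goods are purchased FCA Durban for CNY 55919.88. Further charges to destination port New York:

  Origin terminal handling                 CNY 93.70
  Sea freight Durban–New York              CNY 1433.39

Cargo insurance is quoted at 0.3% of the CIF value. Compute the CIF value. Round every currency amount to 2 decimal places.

Let C be the CIF value. C = FCA price + pre-shipment costs + freight + 0.3% × C
C − 0.3% × C = 55919.88 + 93.70 + 1433.39
0.997 × C = 57446.97
C = 57446.97 / 0.997 = 57619.83
Insurance premium = 0.3% × 57619.83 = 172.86

CIF value: CNY 57619.83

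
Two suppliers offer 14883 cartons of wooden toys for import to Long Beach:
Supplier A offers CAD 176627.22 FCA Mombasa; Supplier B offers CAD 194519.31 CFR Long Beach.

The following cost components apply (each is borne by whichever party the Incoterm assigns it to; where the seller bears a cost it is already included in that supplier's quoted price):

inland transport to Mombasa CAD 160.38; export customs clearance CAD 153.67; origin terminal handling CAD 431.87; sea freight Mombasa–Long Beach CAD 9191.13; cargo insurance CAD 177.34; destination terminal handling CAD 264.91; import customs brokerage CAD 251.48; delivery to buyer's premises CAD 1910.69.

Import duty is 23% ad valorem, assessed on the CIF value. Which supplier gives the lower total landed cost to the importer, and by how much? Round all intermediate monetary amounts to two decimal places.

Supplier A is cheaper by CAD 10170.98

Supplier A (FCA):
CIF value = FCA price + origin terminal + freight + insurance = 176627.22 + 431.87 + 9191.13 + 177.34 = 186427.56
Import duty = 186427.56 × 23% = 42878.34
Buyer bears (A): 431.87 + 9191.13 + 177.34 + 264.91 + 251.48 + 1910.69 = 12227.42
Landed cost (A) = invoice 176627.22 + 12227.42 + duty 42878.34 = 231732.98
Supplier B (CFR):
CIF value = CFR price + insurance = 194519.31 + 177.34 = 194696.65
Import duty = 194696.65 × 23% = 44780.23
Buyer bears (B): 177.34 + 264.91 + 251.48 + 1910.69 = 2604.42
Landed cost (B) = invoice 194519.31 + 2604.42 + duty 44780.23 = 241903.96
Difference = |231732.98 − 241903.96| = 10170.98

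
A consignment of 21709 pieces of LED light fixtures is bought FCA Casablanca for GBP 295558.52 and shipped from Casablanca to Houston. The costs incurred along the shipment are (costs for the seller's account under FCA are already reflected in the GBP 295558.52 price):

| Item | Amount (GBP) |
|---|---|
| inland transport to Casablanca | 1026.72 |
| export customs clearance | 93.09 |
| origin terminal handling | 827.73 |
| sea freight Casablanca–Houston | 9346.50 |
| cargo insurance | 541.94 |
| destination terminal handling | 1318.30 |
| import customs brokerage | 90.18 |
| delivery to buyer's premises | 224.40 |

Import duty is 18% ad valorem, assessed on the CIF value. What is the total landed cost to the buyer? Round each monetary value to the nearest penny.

FCA: the seller delivers export-cleared goods to the carrier; the buyer bears costs from that point.
Already in the invoice (seller's account under FCA): inland to port, export clearance — exclude.
CIF value = FCA price + origin terminal + freight + insurance = 295558.52 + 827.73 + 9346.50 + 541.94 = 306274.69
Import duty = 306274.69 × 18% = 55129.44
Buyer bears: origin terminal 827.73 + freight 9346.50 + insurance 541.94 + destination terminal 1318.30 + brokerage 90.18 + delivery 224.40 + duty 55129.44 = 67478.49
Landed cost = invoice 295558.52 + 67478.49 = 363037.01

Total landed cost: GBP 363037.01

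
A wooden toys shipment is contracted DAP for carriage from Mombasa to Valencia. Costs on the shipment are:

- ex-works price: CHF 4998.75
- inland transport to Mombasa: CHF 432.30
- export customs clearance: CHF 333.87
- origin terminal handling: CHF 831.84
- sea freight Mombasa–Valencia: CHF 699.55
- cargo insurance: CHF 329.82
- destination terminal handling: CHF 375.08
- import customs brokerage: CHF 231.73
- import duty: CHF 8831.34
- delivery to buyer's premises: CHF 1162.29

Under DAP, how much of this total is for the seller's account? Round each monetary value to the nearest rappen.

DAP: the seller bears all costs to the named destination except import duty and clearance.
Seller's account: goods 4998.75 + inland to port 432.30 + export clearance 333.87 + origin terminal 831.84 + freight 699.55 + insurance 329.82 + destination terminal 375.08 + delivery 1162.29 = 9163.50
Buyer's account: brokerage 231.73 + duty 8831.34 = 9063.07

Seller's account: CHF 9163.50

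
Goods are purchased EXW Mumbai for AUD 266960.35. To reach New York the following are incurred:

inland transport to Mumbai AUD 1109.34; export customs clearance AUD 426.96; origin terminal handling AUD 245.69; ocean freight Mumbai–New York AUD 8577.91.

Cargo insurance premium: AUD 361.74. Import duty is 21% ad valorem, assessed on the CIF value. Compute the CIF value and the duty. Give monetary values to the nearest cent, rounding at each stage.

CIF value: AUD 277681.99; import duty: AUD 58313.22

CIF = EXW price + pre-shipment costs + freight + insurance
CIF = 266960.35 + 1109.34 + 426.96 + 245.69 + 8577.91 + 361.74 = 277681.99
Import duty = 277681.99 × 21% = 58313.22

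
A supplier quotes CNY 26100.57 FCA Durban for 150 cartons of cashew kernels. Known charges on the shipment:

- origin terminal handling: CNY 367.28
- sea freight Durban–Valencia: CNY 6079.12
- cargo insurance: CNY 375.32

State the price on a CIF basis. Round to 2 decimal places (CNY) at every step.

From FCA to CIF, the seller additionally bears: origin terminal, freight, insurance.
CIF price = 26100.57 + 367.28 + 6079.12 + 375.32 = 32922.29

CIF price: CNY 32922.29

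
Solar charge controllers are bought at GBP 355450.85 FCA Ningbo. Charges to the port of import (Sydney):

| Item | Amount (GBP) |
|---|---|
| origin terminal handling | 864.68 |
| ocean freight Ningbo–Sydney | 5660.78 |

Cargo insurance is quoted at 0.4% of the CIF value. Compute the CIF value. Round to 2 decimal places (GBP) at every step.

Let C be the CIF value. C = FCA price + pre-shipment costs + freight + 0.4% × C
C − 0.4% × C = 355450.85 + 864.68 + 5660.78
0.996 × C = 361976.31
C = 361976.31 / 0.996 = 363430.03
Insurance premium = 0.4% × 363430.03 = 1453.72

CIF value: GBP 363430.03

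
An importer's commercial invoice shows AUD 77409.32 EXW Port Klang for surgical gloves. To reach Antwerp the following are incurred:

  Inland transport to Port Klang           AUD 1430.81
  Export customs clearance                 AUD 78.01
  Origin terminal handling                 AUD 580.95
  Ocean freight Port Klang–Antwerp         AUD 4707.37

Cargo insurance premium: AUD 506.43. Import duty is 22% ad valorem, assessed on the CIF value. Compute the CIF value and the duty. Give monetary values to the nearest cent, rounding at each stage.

CIF value: AUD 84712.89; import duty: AUD 18636.84

CIF = EXW price + pre-shipment costs + freight + insurance
CIF = 77409.32 + 1430.81 + 78.01 + 580.95 + 4707.37 + 506.43 = 84712.89
Import duty = 84712.89 × 22% = 18636.84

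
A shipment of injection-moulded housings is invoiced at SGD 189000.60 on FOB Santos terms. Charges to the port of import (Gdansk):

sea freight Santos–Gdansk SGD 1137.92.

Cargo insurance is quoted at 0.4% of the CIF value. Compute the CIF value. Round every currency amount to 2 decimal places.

Let C be the CIF value. C = FOB price + freight + 0.4% × C
C − 0.4% × C = 189000.60 + 1137.92
0.996 × C = 190138.52
C = 190138.52 / 0.996 = 190902.13
Insurance premium = 0.4% × 190902.13 = 763.61

CIF value: SGD 190902.13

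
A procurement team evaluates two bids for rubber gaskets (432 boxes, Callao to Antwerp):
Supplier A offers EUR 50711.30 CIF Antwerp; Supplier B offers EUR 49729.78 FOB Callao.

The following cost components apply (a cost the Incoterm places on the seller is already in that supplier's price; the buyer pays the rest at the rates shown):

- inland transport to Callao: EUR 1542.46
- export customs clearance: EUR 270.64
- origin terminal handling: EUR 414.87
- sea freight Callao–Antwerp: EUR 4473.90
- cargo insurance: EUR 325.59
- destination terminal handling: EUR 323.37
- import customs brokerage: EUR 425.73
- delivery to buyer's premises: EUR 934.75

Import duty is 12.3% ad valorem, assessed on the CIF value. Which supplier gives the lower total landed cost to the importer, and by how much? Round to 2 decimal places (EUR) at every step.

Supplier A (CIF):
The CIF price already equals the CIF value: 50711.30
Import duty = 50711.30 × 12.3% = 6237.49
Buyer bears (A): 323.37 + 425.73 + 934.75 = 1683.85
Landed cost (A) = invoice 50711.30 + 1683.85 + duty 6237.49 = 58632.64
Supplier B (FOB):
CIF value = FOB price + freight + insurance = 49729.78 + 4473.90 + 325.59 = 54529.27
Import duty = 54529.27 × 12.3% = 6707.10
Buyer bears (B): 4473.90 + 325.59 + 323.37 + 425.73 + 934.75 = 6483.34
Landed cost (B) = invoice 49729.78 + 6483.34 + duty 6707.10 = 62920.22
Difference = |58632.64 − 62920.22| = 4287.58

Supplier A is cheaper by EUR 4287.58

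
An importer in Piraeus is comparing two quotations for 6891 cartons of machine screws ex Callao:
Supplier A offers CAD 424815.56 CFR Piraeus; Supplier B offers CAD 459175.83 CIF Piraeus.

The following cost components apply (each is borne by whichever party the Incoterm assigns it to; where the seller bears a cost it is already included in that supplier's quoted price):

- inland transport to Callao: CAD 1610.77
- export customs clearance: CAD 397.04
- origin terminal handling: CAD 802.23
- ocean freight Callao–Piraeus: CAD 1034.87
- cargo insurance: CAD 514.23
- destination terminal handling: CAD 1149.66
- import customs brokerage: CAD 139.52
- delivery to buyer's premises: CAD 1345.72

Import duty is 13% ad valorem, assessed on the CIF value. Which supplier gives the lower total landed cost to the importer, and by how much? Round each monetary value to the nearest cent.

Supplier A is cheaper by CAD 38246.03

Supplier A (CFR):
CIF value = CFR price + insurance = 424815.56 + 514.23 = 425329.79
Import duty = 425329.79 × 13% = 55292.87
Buyer bears (A): 514.23 + 1149.66 + 139.52 + 1345.72 = 3149.13
Landed cost (A) = invoice 424815.56 + 3149.13 + duty 55292.87 = 483257.56
Supplier B (CIF):
The CIF price already equals the CIF value: 459175.83
Import duty = 459175.83 × 13% = 59692.86
Buyer bears (B): 1149.66 + 139.52 + 1345.72 = 2634.90
Landed cost (B) = invoice 459175.83 + 2634.90 + duty 59692.86 = 521503.59
Difference = |483257.56 − 521503.59| = 38246.03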